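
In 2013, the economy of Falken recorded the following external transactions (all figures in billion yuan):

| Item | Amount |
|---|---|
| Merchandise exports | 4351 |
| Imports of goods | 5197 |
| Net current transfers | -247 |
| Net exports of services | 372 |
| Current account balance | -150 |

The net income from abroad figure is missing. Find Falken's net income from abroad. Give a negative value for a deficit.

571

Current account = goods balance + services balance + net primary income + net secondary income
Sum of the known components = -721
Net income from abroad = CA - (known components) = -150 - (-721) = 571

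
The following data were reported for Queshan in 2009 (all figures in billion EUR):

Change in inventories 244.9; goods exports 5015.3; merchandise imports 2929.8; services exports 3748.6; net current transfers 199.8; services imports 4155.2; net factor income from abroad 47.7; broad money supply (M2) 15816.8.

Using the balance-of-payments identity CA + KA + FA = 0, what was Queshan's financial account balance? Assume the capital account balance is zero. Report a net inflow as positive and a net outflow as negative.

-1926.4

Goods balance = 5015.3 - 2929.8 = 2085.5
Services balance = 3748.6 - 4155.2 = -406.6
Trade balance (goods + services) = 2085.5 + (-406.6) = 1678.9
Net primary income = 47.7
Net secondary income = 199.8
Current account = 1678.9 + 47.7 + 199.8 = 1926.4
Financial account = -(1926.4) = -1926.4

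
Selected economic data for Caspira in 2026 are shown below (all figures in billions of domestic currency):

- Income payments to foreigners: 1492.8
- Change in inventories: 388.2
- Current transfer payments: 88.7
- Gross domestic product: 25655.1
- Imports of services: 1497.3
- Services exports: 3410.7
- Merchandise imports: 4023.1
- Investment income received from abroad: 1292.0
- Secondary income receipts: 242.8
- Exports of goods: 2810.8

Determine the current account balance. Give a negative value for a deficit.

654.4

Goods balance = 2810.8 - 4023.1 = -1212.3
Services balance = 3410.7 - 1497.3 = 1913.4
Trade balance (goods + services) = -1212.3 + 1913.4 = 701.1
Net primary income = 1292.0 - 1492.8 = -200.8
Net secondary income = 242.8 - 88.7 = 154.1
Current account = 701.1 + (-200.8) + 154.1 = 654.4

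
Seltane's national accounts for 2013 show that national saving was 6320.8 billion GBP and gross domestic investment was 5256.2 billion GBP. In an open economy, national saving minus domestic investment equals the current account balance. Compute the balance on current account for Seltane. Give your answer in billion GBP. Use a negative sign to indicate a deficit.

1064.6

CA = S - I = 6320.8 - 5256.2 = 1064.6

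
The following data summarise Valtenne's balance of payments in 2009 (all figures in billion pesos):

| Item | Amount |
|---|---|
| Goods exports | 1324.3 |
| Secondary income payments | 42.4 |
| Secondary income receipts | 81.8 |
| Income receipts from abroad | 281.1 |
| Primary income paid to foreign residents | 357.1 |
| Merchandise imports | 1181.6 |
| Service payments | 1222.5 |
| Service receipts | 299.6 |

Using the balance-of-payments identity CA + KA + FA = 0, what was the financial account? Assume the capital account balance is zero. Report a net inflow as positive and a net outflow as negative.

Goods balance = 1324.3 - 1181.6 = 142.7
Services balance = 299.6 - 1222.5 = -922.9
Trade balance (goods + services) = 142.7 + (-922.9) = -780.2
Net primary income = 281.1 - 357.1 = -76.0
Net secondary income = 81.8 - 42.4 = 39.4
Current account = -780.2 + (-76.0) + 39.4 = -816.8
Financial account = -(-816.8) = 816.8

816.8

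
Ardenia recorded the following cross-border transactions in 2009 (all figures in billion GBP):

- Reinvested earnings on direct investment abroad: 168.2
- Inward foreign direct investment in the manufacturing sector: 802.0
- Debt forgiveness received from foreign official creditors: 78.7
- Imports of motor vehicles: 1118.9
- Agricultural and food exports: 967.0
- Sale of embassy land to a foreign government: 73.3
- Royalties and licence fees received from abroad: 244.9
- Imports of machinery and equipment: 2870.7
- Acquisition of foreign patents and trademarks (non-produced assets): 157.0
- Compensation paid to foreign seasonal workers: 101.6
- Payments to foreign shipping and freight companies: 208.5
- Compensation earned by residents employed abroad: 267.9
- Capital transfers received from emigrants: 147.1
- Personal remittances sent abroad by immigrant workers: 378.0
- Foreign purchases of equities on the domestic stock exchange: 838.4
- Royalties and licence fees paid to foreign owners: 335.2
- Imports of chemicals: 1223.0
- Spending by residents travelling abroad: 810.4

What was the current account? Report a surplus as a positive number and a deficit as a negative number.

Goods: -1223.0 - 1118.9 + 967.0 - 2870.7 = -4245.6
Services: -335.2 - 810.4 - 208.5 + 244.9 = -1109.2
Primary income: 267.9 - 101.6 + 168.2 = 334.5
Secondary income: -378.0
Current account = (-4245.6) + (-1109.2) + 334.5 + (-378.0) = -5398.3
(Excluded from the current account — financial account: inward foreign direct investment in the manufacturing sector 802.0, foreign purchases of equities on the domestic stock exchange 838.4; capital account: debt forgiveness received from foreign official creditors 78.7, sale of embassy land to a foreign government 73.3, acquisition of foreign patents and trademarks (non-produced assets) 157.0, capital transfers received from emigrants 147.1.)

-5398.3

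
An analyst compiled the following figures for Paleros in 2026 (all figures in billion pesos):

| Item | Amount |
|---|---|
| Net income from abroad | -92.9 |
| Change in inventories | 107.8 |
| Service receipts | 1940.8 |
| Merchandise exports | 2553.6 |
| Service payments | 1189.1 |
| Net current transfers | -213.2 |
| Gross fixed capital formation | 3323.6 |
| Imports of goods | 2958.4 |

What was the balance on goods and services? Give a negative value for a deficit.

346.9

Goods balance = 2553.6 - 2958.4 = -404.8
Services balance = 1940.8 - 1189.1 = 751.7
Trade balance (goods + services) = -404.8 + 751.7 = 346.9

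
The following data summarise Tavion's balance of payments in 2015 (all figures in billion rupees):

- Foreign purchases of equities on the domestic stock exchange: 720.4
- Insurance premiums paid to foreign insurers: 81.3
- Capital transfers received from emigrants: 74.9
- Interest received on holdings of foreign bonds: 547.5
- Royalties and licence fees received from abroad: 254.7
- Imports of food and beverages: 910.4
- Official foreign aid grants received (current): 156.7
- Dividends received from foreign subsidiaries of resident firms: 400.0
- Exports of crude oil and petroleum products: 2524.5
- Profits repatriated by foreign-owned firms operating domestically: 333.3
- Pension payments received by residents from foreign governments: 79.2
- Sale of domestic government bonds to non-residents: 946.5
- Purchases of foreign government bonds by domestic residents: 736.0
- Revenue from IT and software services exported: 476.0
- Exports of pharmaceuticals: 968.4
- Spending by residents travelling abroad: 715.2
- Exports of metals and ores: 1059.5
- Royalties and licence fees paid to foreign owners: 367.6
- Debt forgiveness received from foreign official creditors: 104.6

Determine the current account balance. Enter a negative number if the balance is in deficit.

4058.7

Goods: 1059.5 + 2524.5 - 910.4 + 968.4 = 3642.0
Services: -715.2 - 81.3 - 367.6 + 476.0 + 254.7 = -433.4
Primary income: 547.5 + 400.0 - 333.3 = 614.2
Secondary income: 79.2 + 156.7 = 235.9
Current account = 3642.0 + (-433.4) + 614.2 + 235.9 = 4058.7
(Excluded from the current account — financial account: foreign purchases of equities on the domestic stock exchange 720.4, sale of domestic government bonds to non-residents 946.5, purchases of foreign government bonds by domestic residents 736.0; capital account: capital transfers received from emigrants 74.9, debt forgiveness received from foreign official creditors 104.6.)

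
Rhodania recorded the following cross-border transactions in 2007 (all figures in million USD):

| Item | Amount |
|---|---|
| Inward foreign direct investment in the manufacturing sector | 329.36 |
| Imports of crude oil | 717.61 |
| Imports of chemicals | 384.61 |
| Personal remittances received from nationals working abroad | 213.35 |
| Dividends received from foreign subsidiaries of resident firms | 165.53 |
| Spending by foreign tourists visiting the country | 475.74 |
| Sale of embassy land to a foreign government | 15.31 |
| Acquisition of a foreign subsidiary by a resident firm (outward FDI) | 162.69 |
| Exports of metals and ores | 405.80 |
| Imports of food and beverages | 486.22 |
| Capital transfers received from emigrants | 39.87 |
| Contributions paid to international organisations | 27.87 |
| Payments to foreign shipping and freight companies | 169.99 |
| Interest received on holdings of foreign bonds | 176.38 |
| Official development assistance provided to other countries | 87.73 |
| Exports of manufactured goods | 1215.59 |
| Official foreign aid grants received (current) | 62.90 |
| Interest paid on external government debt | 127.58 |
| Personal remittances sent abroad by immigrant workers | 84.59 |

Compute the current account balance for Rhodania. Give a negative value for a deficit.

Goods: 1215.59 - 384.61 + 405.80 - 717.61 - 486.22 = 32.95
Services: 475.74 - 169.99 = 305.75
Primary income: 176.38 + 165.53 - 127.58 = 214.33
Secondary income: 62.90 - 84.59 - 87.73 - 27.87 + 213.35 = 76.06
Current account = 32.95 + 305.75 + 214.33 + 76.06 = 629.09
(Excluded from the current account — financial account: inward foreign direct investment in the manufacturing sector 329.36, acquisition of a foreign subsidiary by a resident firm (outward FDI) 162.69; capital account: sale of embassy land to a foreign government 15.31, capital transfers received from emigrants 39.87.)

629.09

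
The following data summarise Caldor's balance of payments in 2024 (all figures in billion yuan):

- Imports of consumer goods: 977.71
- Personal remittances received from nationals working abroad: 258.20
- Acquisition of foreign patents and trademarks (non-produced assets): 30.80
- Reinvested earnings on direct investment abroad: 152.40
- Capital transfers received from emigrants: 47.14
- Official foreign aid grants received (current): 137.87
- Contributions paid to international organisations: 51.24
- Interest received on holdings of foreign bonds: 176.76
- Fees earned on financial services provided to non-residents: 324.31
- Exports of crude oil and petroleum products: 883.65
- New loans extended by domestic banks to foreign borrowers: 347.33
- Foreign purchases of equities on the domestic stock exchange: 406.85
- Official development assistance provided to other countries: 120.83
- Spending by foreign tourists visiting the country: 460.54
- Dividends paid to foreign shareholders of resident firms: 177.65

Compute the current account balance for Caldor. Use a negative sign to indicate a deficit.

1066.30

Goods: -977.71 + 883.65 = -94.06
Services: 460.54 + 324.31 = 784.85
Primary income: 152.40 + 176.76 - 177.65 = 151.51
Secondary income: -51.24 - 120.83 + 258.20 + 137.87 = 224.00
Current account = (-94.06) + 784.85 + 151.51 + 224.00 = 1066.30
(Excluded from the current account — capital account: acquisition of foreign patents and trademarks (non-produced assets) 30.80, capital transfers received from emigrants 47.14; financial account: new loans extended by domestic banks to foreign borrowers 347.33, foreign purchases of equities on the domestic stock exchange 406.85.)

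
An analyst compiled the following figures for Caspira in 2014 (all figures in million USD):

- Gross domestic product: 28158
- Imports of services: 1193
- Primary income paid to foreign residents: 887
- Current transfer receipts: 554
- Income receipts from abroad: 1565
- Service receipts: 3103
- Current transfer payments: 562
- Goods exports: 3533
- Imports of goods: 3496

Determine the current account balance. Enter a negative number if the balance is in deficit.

2617

Goods balance = 3533 - 3496 = 37
Services balance = 3103 - 1193 = 1910
Trade balance (goods + services) = 37 + 1910 = 1947
Net primary income = 1565 - 887 = 678
Net secondary income = 554 - 562 = -8
Current account = 1947 + 678 + (-8) = 2617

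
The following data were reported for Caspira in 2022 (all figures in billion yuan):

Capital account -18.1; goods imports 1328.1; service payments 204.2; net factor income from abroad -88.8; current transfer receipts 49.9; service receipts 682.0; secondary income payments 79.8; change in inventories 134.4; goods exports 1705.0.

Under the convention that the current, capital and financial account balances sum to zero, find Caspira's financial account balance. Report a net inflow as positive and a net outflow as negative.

-717.9

Goods balance = 1705.0 - 1328.1 = 376.9
Services balance = 682.0 - 204.2 = 477.8
Trade balance (goods + services) = 376.9 + 477.8 = 854.7
Net primary income = -88.8
Net secondary income = 49.9 - 79.8 = -29.9
Current account = 854.7 + (-88.8) + (-29.9) = 736.0
Financial account = -(736.0 + (-18.1)) = -717.9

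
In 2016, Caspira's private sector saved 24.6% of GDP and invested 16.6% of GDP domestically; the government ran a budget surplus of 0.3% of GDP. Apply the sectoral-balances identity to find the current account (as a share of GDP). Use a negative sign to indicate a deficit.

8.3

By the sectoral-balances identity, CA = (S_private - I) + (T - G).
Private balance = 24.6 - 16.6 = 8.0
Government balance (T - G) = 0.3
CA = 8.0 + 0.3 = 8.3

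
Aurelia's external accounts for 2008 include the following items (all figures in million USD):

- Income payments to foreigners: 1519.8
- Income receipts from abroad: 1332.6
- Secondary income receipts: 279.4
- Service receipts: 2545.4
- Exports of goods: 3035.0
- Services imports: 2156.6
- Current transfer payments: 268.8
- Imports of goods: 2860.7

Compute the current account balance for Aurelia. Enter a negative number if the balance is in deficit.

Goods balance = 3035.0 - 2860.7 = 174.3
Services balance = 2545.4 - 2156.6 = 388.8
Trade balance (goods + services) = 174.3 + 388.8 = 563.1
Net primary income = 1332.6 - 1519.8 = -187.2
Net secondary income = 279.4 - 268.8 = 10.6
Current account = 563.1 + (-187.2) + 10.6 = 386.5

386.5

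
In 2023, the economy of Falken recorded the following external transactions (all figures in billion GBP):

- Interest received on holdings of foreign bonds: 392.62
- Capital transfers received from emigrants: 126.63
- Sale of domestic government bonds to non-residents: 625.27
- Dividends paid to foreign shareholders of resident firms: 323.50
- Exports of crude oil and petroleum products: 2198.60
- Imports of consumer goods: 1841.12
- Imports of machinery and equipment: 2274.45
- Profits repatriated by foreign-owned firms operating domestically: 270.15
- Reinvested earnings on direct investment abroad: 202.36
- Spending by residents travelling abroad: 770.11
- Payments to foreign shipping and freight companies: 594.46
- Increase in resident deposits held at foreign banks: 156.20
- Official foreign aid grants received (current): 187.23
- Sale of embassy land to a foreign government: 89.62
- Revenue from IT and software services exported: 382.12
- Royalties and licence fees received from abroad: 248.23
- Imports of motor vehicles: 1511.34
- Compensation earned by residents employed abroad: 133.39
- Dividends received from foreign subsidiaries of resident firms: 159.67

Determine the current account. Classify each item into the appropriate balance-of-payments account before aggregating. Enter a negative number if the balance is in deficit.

-3680.91

Goods: -1841.12 + 2198.60 - 2274.45 - 1511.34 = -3428.31
Services: -594.46 + 248.23 - 770.11 + 382.12 = -734.22
Primary income: -270.15 + 133.39 + 159.67 - 323.50 + 202.36 + 392.62 = 294.39
Secondary income: 187.23
Current account = (-3428.31) + (-734.22) + 294.39 + 187.23 = -3680.91
(Excluded from the current account — capital account: capital transfers received from emigrants 126.63, sale of embassy land to a foreign government 89.62; financial account: sale of domestic government bonds to non-residents 625.27, increase in resident deposits held at foreign banks 156.20.)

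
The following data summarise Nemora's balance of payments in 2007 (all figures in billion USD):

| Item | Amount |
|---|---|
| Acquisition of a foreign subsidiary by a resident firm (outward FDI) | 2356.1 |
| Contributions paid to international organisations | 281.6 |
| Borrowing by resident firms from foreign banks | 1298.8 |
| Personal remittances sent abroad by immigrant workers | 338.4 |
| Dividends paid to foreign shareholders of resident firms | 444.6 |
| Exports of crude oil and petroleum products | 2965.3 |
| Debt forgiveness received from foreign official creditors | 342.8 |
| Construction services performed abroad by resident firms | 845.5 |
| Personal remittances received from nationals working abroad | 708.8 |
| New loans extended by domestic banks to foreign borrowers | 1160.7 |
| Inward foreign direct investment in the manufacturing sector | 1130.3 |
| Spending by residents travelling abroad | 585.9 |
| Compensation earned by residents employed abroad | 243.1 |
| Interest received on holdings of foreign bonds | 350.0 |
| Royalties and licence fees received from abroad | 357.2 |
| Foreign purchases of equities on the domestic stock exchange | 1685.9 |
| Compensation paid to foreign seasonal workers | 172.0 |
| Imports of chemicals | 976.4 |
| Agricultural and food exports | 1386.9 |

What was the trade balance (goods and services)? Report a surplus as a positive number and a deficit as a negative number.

3992.6

Goods: -976.4 + 1386.9 + 2965.3 = 3375.8
Services: 357.2 + 845.5 - 585.9 = 616.8
Trade balance = 3375.8 + 616.8 = 3992.6
(Excluded from the trade balance — financial account: acquisition of a foreign subsidiary by a resident firm (outward FDI) 2356.1, borrowing by resident firms from foreign banks 1298.8, new loans extended by domestic banks to foreign borrowers 1160.7, inward foreign direct investment in the manufacturing sector 1130.3, foreign purchases of equities on the domestic stock exchange 1685.9; secondary income: contributions paid to international organisations 281.6, personal remittances sent abroad by immigrant workers 338.4, personal remittances received from nationals working abroad 708.8; primary income: dividends paid to foreign shareholders of resident firms 444.6, compensation earned by residents employed abroad 243.1, interest received on holdings of foreign bonds 350.0, compensation paid to foreign seasonal workers 172.0; capital account: debt forgiveness received from foreign official creditors 342.8.)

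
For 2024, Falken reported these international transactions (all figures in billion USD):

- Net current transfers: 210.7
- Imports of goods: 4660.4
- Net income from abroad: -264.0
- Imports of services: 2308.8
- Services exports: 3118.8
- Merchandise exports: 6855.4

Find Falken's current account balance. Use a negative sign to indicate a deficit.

2951.7

Goods balance = 6855.4 - 4660.4 = 2195.0
Services balance = 3118.8 - 2308.8 = 810.0
Trade balance (goods + services) = 2195.0 + 810.0 = 3005.0
Net primary income = -264.0
Net secondary income = 210.7
Current account = 3005.0 + (-264.0) + 210.7 = 2951.7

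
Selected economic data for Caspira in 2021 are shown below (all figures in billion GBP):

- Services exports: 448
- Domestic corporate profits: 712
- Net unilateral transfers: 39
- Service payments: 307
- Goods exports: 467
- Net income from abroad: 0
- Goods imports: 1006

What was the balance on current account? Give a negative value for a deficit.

-359

Goods balance = 467 - 1006 = -539
Services balance = 448 - 307 = 141
Trade balance (goods + services) = -539 + 141 = -398
Net primary income = 0
Net secondary income = 39
Current account = -398 + 0 + 39 = -359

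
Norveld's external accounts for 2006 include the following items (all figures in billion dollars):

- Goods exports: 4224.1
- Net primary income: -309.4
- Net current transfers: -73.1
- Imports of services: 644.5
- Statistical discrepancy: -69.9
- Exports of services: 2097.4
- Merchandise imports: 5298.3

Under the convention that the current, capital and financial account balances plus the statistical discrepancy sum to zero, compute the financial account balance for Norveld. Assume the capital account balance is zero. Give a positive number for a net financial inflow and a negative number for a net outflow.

Goods balance = 4224.1 - 5298.3 = -1074.2
Services balance = 2097.4 - 644.5 = 1452.9
Trade balance (goods + services) = -1074.2 + 1452.9 = 378.7
Net primary income = -309.4
Net secondary income = -73.1
Current account = 378.7 + (-309.4) + (-73.1) = -3.8
Financial account = -(-3.8 + (-69.9)) = 73.7

73.7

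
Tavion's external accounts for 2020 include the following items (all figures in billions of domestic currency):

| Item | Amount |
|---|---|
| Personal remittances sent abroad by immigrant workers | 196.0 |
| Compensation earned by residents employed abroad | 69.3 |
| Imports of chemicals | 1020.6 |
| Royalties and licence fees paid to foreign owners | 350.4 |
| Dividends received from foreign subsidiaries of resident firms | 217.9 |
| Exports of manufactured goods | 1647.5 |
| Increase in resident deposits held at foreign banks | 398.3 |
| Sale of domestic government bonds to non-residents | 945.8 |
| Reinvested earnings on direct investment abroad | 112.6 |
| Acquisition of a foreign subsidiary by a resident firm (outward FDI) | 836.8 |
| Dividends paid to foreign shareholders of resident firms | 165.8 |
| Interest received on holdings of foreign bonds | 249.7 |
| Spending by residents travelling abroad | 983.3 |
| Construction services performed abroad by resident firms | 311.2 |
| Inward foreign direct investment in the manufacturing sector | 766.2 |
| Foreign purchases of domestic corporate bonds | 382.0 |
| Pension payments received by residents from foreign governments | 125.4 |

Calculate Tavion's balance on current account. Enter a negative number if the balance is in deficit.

Goods: -1020.6 + 1647.5 = 626.9
Services: 311.2 - 350.4 - 983.3 = -1022.5
Primary income: 69.3 - 165.8 + 249.7 + 217.9 + 112.6 = 483.7
Secondary income: -196.0 + 125.4 = -70.6
Current account = 626.9 + (-1022.5) + 483.7 + (-70.6) = 17.5
(Excluded from the current account — financial account: increase in resident deposits held at foreign banks 398.3, sale of domestic government bonds to non-residents 945.8, acquisition of a foreign subsidiary by a resident firm (outward FDI) 836.8, inward foreign direct investment in the manufacturing sector 766.2, foreign purchases of domestic corporate bonds 382.0.)

17.5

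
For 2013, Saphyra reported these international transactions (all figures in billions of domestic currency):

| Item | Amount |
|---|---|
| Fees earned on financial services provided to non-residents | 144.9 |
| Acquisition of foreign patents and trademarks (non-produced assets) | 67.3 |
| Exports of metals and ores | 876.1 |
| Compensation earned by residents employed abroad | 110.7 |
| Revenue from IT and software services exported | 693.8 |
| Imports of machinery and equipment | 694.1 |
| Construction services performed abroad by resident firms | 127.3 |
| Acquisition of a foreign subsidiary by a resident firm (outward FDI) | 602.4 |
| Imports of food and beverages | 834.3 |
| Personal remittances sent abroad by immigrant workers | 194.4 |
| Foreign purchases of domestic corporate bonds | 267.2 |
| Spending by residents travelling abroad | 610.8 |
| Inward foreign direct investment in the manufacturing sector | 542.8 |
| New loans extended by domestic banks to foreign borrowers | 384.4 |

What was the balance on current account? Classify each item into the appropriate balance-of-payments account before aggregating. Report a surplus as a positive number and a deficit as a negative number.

Goods: -834.3 + 876.1 - 694.1 = -652.3
Services: 693.8 + 144.9 + 127.3 - 610.8 = 355.2
Primary income: 110.7
Secondary income: -194.4
Current account = (-652.3) + 355.2 + 110.7 + (-194.4) = -380.8
(Excluded from the current account — capital account: acquisition of foreign patents and trademarks (non-produced assets) 67.3; financial account: acquisition of a foreign subsidiary by a resident firm (outward FDI) 602.4, foreign purchases of domestic corporate bonds 267.2, inward foreign direct investment in the manufacturing sector 542.8, new loans extended by domestic banks to foreign borrowers 384.4.)

-380.8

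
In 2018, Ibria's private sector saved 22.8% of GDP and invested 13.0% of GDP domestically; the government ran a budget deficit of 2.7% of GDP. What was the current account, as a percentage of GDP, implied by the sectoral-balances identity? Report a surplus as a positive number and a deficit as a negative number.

By the sectoral-balances identity, CA = (S_private - I) + (T - G).
Private balance = 22.8 - 13.0 = 9.8
Government balance (T - G) = -2.7
CA = 9.8 + (-2.7) = 7.1

7.1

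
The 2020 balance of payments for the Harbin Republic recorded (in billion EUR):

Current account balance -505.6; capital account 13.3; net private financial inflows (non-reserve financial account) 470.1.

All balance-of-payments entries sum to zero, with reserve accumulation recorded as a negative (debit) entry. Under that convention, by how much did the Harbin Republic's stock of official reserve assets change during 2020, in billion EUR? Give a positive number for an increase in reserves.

Official reserve transactions balance = -((-505.6) + 13.3 + 470.1) = 22.2
An accumulation of reserves is recorded as a debit (negative entry), so the change in the stock of reserves is the negative of that balance.
Change in official reserves = -(22.2) = -22.2

-22.2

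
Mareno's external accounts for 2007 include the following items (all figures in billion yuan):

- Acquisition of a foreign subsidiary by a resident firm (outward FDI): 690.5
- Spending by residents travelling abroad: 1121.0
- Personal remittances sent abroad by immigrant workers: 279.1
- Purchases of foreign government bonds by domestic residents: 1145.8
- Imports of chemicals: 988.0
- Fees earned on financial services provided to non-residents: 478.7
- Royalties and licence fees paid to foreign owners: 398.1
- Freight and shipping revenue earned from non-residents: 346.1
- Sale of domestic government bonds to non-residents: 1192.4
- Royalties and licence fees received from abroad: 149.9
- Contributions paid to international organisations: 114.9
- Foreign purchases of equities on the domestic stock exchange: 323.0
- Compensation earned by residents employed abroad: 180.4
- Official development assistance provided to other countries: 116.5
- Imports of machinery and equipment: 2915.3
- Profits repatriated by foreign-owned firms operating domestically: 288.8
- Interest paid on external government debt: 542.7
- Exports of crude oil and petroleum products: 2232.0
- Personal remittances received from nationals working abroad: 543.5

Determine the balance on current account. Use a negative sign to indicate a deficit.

Goods: -988.0 + 2232.0 - 2915.3 = -1671.3
Services: 346.1 - 1121.0 + 149.9 - 398.1 + 478.7 = -544.4
Primary income: -288.8 + 180.4 - 542.7 = -651.1
Secondary income: -279.1 - 114.9 + 543.5 - 116.5 = 33.0
Current account = (-1671.3) + (-544.4) + (-651.1) + 33.0 = -2833.8
(Excluded from the current account — financial account: acquisition of a foreign subsidiary by a resident firm (outward FDI) 690.5, purchases of foreign government bonds by domestic residents 1145.8, sale of domestic government bonds to non-residents 1192.4, foreign purchases of equities on the domestic stock exchange 323.0.)

-2833.8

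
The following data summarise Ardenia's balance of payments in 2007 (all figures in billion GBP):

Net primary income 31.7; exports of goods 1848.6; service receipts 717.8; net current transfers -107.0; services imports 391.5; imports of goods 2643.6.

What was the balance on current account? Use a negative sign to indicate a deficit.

-544.0

Goods balance = 1848.6 - 2643.6 = -795.0
Services balance = 717.8 - 391.5 = 326.3
Trade balance (goods + services) = -795.0 + 326.3 = -468.7
Net primary income = 31.7
Net secondary income = -107.0
Current account = -468.7 + 31.7 + (-107.0) = -544.0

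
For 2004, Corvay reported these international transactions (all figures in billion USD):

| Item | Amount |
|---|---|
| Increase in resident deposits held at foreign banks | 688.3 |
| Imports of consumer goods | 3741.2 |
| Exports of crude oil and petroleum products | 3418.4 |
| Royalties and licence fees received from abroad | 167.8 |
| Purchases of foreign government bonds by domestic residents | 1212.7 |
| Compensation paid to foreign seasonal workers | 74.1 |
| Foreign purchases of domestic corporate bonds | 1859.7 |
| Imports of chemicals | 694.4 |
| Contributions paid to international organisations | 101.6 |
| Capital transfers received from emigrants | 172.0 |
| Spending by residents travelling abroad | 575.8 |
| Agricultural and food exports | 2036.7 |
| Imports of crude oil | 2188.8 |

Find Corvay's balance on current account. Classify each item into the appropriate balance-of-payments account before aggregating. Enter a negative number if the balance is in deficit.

-1753.0

Goods: -694.4 + 2036.7 + 3418.4 - 3741.2 - 2188.8 = -1169.3
Services: 167.8 - 575.8 = -408.0
Primary income: -74.1
Secondary income: -101.6
Current account = (-1169.3) + (-408.0) + (-74.1) + (-101.6) = -1753.0
(Excluded from the current account — financial account: increase in resident deposits held at foreign banks 688.3, purchases of foreign government bonds by domestic residents 1212.7, foreign purchases of domestic corporate bonds 1859.7; capital account: capital transfers received from emigrants 172.0.)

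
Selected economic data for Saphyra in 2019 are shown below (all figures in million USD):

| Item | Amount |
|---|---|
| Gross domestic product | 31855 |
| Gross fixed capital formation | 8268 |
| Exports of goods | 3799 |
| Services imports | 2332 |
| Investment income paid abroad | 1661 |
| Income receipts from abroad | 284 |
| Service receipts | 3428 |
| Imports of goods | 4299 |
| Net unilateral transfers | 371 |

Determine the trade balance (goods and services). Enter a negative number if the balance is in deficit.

Goods balance = 3799 - 4299 = -500
Services balance = 3428 - 2332 = 1096
Trade balance (goods + services) = -500 + 1096 = 596

596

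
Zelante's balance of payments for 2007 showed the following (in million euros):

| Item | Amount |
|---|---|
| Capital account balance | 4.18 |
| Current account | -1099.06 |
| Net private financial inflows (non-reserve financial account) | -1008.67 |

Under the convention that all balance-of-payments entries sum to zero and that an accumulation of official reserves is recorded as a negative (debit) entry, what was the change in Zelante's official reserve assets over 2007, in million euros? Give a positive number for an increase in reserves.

-2103.55

Official reserve transactions balance = -((-1099.06) + 4.18 + (-1008.67)) = 2103.55
An accumulation of reserves is recorded as a debit (negative entry), so the change in the stock of reserves is the negative of that balance.
Change in official reserves = -(2103.55) = -2103.55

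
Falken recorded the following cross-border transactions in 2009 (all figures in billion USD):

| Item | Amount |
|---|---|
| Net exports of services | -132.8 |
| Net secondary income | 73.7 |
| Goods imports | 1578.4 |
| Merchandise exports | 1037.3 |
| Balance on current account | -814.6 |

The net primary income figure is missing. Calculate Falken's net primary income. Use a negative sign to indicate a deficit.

Current account = goods balance + services balance + net primary income + net secondary income
Sum of the known components = -600.2
Net primary income = CA - (known components) = -814.6 - (-600.2) = -214.4

-214.4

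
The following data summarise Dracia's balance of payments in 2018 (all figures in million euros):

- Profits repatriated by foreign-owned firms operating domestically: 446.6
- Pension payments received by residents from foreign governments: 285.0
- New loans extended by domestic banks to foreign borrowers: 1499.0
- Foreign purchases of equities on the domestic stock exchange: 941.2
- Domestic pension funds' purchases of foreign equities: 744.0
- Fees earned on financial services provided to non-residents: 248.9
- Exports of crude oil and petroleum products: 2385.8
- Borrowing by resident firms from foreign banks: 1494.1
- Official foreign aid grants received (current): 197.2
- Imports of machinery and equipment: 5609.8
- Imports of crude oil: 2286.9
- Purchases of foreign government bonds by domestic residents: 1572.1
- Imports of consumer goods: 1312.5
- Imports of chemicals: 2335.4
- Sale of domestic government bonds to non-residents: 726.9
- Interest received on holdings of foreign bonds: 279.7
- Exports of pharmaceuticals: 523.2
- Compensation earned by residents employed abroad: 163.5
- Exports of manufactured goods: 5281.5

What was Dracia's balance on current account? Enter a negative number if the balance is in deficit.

-2626.4

Goods: -5609.8 - 2286.9 + 5281.5 + 2385.8 - 1312.5 + 523.2 - 2335.4 = -3354.1
Services: 248.9
Primary income: -446.6 + 279.7 + 163.5 = -3.4
Secondary income: 197.2 + 285.0 = 482.2
Current account = (-3354.1) + 248.9 + (-3.4) + 482.2 = -2626.4
(Excluded from the current account — financial account: new loans extended by domestic banks to foreign borrowers 1499.0, foreign purchases of equities on the domestic stock exchange 941.2, domestic pension funds' purchases of foreign equities 744.0, borrowing by resident firms from foreign banks 1494.1, purchases of foreign government bonds by domestic residents 1572.1, sale of domestic government bonds to non-residents 726.9.)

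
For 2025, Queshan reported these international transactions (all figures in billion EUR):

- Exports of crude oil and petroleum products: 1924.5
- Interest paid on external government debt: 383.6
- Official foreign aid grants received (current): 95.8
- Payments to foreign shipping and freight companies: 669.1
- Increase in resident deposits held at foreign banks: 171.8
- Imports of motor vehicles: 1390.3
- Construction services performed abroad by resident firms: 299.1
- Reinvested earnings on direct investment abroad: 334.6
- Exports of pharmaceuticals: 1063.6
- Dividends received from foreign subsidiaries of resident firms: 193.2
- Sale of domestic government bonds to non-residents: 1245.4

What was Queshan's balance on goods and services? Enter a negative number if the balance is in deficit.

1227.8

Goods: 1924.5 + 1063.6 - 1390.3 = 1597.8
Services: -669.1 + 299.1 = -370.0
Trade balance = 1597.8 + (-370.0) = 1227.8
(Excluded from the trade balance — primary income: interest paid on external government debt 383.6, reinvested earnings on direct investment abroad 334.6, dividends received from foreign subsidiaries of resident firms 193.2; secondary income: official foreign aid grants received (current) 95.8; financial account: increase in resident deposits held at foreign banks 171.8, sale of domestic government bonds to non-residents 1245.4.)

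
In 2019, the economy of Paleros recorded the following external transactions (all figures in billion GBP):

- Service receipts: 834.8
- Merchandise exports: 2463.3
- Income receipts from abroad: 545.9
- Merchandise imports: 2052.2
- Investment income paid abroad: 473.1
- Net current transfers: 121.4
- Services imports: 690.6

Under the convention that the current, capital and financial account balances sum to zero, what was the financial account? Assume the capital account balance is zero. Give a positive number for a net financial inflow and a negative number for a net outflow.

Goods balance = 2463.3 - 2052.2 = 411.1
Services balance = 834.8 - 690.6 = 144.2
Trade balance (goods + services) = 411.1 + 144.2 = 555.3
Net primary income = 545.9 - 473.1 = 72.8
Net secondary income = 121.4
Current account = 555.3 + 72.8 + 121.4 = 749.5
Financial account = -(749.5) = -749.5

-749.5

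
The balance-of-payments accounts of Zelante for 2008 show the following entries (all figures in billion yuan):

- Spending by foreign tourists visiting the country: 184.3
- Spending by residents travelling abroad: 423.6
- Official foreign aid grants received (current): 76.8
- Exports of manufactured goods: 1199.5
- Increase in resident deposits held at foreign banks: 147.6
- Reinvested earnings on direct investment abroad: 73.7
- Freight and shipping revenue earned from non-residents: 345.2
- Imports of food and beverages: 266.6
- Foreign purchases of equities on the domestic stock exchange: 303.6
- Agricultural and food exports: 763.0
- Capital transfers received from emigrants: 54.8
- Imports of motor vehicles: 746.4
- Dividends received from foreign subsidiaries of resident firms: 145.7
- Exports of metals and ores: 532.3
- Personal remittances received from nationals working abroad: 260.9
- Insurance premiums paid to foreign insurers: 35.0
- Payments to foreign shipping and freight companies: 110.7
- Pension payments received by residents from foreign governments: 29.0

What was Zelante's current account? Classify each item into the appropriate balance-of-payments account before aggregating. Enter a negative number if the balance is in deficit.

Goods: -266.6 + 763.0 - 746.4 + 532.3 + 1199.5 = 1481.8
Services: 345.2 - 110.7 - 35.0 + 184.3 - 423.6 = -39.8
Primary income: 73.7 + 145.7 = 219.4
Secondary income: 260.9 + 76.8 + 29.0 = 366.7
Current account = 1481.8 + (-39.8) + 219.4 + 366.7 = 2028.1
(Excluded from the current account — financial account: increase in resident deposits held at foreign banks 147.6, foreign purchases of equities on the domestic stock exchange 303.6; capital account: capital transfers received from emigrants 54.8.)

2028.1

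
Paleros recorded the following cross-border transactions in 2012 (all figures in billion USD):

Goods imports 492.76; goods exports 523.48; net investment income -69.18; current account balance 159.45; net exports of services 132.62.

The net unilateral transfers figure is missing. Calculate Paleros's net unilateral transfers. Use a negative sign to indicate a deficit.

65.29

Current account = goods balance + services balance + net primary income + net secondary income
Sum of the known components = 94.16
Net unilateral transfers = CA - (known components) = 159.45 - 94.16 = 65.29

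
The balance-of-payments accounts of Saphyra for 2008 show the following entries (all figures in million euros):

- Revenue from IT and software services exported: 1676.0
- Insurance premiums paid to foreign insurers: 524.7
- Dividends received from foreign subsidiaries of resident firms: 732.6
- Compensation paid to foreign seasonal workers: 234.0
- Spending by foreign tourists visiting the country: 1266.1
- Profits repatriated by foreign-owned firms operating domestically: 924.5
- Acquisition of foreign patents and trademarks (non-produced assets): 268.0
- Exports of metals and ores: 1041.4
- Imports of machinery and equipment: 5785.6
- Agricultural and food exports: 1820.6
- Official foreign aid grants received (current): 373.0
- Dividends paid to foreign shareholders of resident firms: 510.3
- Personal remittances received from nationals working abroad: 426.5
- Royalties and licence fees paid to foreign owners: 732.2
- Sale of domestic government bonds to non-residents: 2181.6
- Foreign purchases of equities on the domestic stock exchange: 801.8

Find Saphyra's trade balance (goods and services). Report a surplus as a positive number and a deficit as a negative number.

Goods: 1041.4 - 5785.6 + 1820.6 = -2923.6
Services: -732.2 - 524.7 + 1676.0 + 1266.1 = 1685.2
Trade balance = -2923.6 + 1685.2 = -1238.4
(Excluded from the trade balance — primary income: dividends received from foreign subsidiaries of resident firms 732.6, compensation paid to foreign seasonal workers 234.0, profits repatriated by foreign-owned firms operating domestically 924.5, dividends paid to foreign shareholders of resident firms 510.3; capital account: acquisition of foreign patents and trademarks (non-produced assets) 268.0; secondary income: official foreign aid grants received (current) 373.0, personal remittances received from nationals working abroad 426.5; financial account: sale of domestic government bonds to non-residents 2181.6, foreign purchases of equities on the domestic stock exchange 801.8.)

-1238.4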